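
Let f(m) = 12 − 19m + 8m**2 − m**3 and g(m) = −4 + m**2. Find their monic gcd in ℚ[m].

Apply the Euclidean algorithm:
  −m**3 + 8m**2 − 19m + 12 = (−m + 8)(m**2 − 4) + (−23m + 44)
  m**2 − 4 = (−(1/23)m − 44/529)(−23m + 44) + (−180/529)
  −23m + 44 = ((12167/180)m − 5819/45)(−180/529) + (0)
The last nonzero remainder is the constant −180/529, so the polynomials are coprime and gcd = 1.

1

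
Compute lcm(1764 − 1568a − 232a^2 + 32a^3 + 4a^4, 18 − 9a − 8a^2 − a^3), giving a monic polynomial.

7938 − 3087a − 4131a^2 − 770a^3 + 32a^4 + 17a^5 + a^6

Repeated division with remainder:
  4a^4 + 32a^3 − 232a^2 − 1568a + 1764 = (−4a)(−a^3 − 8a^2 − 9a + 18) + (−268a^2 − 1496a + 1764)
  −a^3 − 8a^2 − 9a + 18 = ((1/268)a + 81/8978)(−268a^2 − 1496a + 1764) + (−(9360/4489)a + 9360/4489)
  −268a^2 − 1496a + 1764 = ((300763/2340)a + 219961/260)(−(9360/4489)a + 9360/4489) + (0)
Last nonzero remainder: −(9360/4489)a + 9360/4489. Dividing through by −9360/4489 gives the monic gcd a − 1.
Then lcm(f, g) = f·g / gcd(f, g); expanding and making the result monic gives the answer.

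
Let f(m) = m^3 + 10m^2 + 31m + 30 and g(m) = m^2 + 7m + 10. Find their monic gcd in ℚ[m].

Euclidean algorithm in ℚ[m]:
  m^3 + 10m^2 + 31m + 30 = (m + 3)(m^2 + 7m + 10) + (0)
The last nonzero remainder m^2 + 7m + 10 is already monic.

m^2 + 7m + 10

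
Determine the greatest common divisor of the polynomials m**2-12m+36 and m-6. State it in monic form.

m-6

Repeated division with remainder:
  m**2-12m+36 = (m-6)(m-6) + (0)
The last nonzero remainder m-6 is already monic.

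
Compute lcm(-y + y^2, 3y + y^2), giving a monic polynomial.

-3y + 2y^2 + y^3

Apply the Euclidean algorithm:
  y^2 - y = (y^2 + 3y) + (-4y)
  y^2 + 3y = (-(1/4)y - 3/4)(-4y) + (0)
Last nonzero remainder: -4y. Dividing through by -4 gives the monic gcd y.
Then lcm(f, g) = f·g / gcd(f, g); expanding and making the result monic gives the answer.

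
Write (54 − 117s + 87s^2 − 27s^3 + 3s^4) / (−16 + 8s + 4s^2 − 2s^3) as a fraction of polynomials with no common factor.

(27 − 45s + 21s^2 − 3s^3)/(−8 + 2s^2)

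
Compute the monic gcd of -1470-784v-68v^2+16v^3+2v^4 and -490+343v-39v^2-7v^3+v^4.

-49+v^2

Repeated division with remainder:
  2v^4+16v^3-68v^2-784v-1470 = (2)(v^4-7v^3-39v^2+343v-490) + (30v^3+10v^2-1470v-490)
  v^4-7v^3-39v^2+343v-490 = ((1/30)v-11/45)(30v^3+10v^2-1470v-490) + ((112/9)v^2-5488/9)
  30v^3+10v^2-1470v-490 = ((135/56)v+45/56)((112/9)v^2-5488/9) + (0)
Last nonzero remainder: (112/9)v^2-5488/9. Dividing through by 112/9 gives the monic gcd v^2-49.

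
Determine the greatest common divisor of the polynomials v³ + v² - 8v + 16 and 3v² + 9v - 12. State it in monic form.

v + 4

By polynomial division,
  v³ + v² - 8v + 16 = ((1/3)v - 2/3)(3v² + 9v - 12) + (2v + 8)
  3v² + 9v - 12 = ((3/2)v - 3/2)(2v + 8) + (0)
Last nonzero remainder: 2v + 8. Dividing through by 2 gives the monic gcd v + 4.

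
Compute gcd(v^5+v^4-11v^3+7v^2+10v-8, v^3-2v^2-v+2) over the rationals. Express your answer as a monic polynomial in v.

v^3-2v^2-v+2

By polynomial division,
  v^5+v^4-11v^3+7v^2+10v-8 = (v^2+3v-4)(v^3-2v^2-v+2) + (0)
The last nonzero remainder v^3-2v^2-v+2 is already monic.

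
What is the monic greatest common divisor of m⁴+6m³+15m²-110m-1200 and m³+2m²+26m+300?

By polynomial division,
  m⁴+6m³+15m²-110m-1200 = (m+4)(m³+2m²+26m+300) + (-19m²-514m-2400)
  m³+2m²+26m+300 = (-(1/19)m+476/361)(-19m²-514m-2400) + ((208450/361)m+1250700/361)
  -19m²-514m-2400 = (-(6859/208450)m-2888/4169)((208450/361)m+1250700/361) + (0)
Last nonzero remainder: (208450/361)m+1250700/361. Dividing through by 208450/361 gives the monic gcd m+6.

m+6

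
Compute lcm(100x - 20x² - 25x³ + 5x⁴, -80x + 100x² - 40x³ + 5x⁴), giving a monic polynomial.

Apply the Euclidean algorithm:
  5x⁴ - 25x³ - 20x² + 100x = (5x⁴ - 40x³ + 100x² - 80x) + (15x³ - 120x² + 180x)
  5x⁴ - 40x³ + 100x² - 80x = ((1/3)x)(15x³ - 120x² + 180x) + (40x² - 80x)
  15x³ - 120x² + 180x = ((3/8)x - 9/4)(40x² - 80x) + (0)
Last nonzero remainder: 40x² - 80x. Dividing through by 40 gives the monic gcd x² - 2x.
Then lcm(f, g) = f·g / gcd(f, g); expanding and making the result monic gives the answer.

160x - 152x² + 4x³ + 34x⁴ - 11x⁵ + x⁶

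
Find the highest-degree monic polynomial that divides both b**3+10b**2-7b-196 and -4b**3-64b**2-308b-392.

Euclidean algorithm in ℚ[b]:
  b**3+10b**2-7b-196 = (-1/4)(-4b**3-64b**2-308b-392) + (-6b**2-84b-294)
  -4b**3-64b**2-308b-392 = ((2/3)b+4/3)(-6b**2-84b-294) + (0)
Last nonzero remainder: -6b**2-84b-294. Dividing through by -6 gives the monic gcd b**2+14b+49.

b**2+14b+49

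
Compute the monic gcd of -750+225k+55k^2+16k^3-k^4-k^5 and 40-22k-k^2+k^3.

Euclidean algorithm in ℚ[k]:
  -k^5-k^4+16k^3+55k^2+225k-750 = (-k^2-2k-8)(k^3-k^2-22k+40) + (43k^2+129k-430)
  k^3-k^2-22k+40 = ((1/43)k-4/43)(43k^2+129k-430) + (0)
Last nonzero remainder: 43k^2+129k-430. Dividing through by 43 gives the monic gcd k^2+3k-10.

-10+3k+k^2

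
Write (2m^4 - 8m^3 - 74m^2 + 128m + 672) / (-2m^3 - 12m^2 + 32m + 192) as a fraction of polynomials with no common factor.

(-m^2 + 4m + 21)/(m + 6)

By polynomial division,
  2m^4 - 8m^3 - 74m^2 + 128m + 672 = (-m + 10)(-2m^3 - 12m^2 + 32m + 192) + (78m^2 - 1248)
  -2m^3 - 12m^2 + 32m + 192 = (-(1/39)m - 2/13)(78m^2 - 1248) + (0)
Last nonzero remainder: 78m^2 - 1248. Dividing through by 78 gives the monic gcd m^2 - 16.
Cancel m^2 - 16 from numerator and denominator to get the reduced form.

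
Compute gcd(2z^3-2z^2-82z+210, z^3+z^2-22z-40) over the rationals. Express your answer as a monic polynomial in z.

Apply the Euclidean algorithm:
  2z^3-2z^2-82z+210 = (2)(z^3+z^2-22z-40) + (-4z^2-38z+290)
  z^3+z^2-22z-40 = (-(1/4)z+17/8)(-4z^2-38z+290) + ((525/4)z-2625/4)
  -4z^2-38z+290 = (-(16/525)z-232/525)((525/4)z-2625/4) + (0)
Last nonzero remainder: (525/4)z-2625/4. Dividing through by 525/4 gives the monic gcd z-5.

z-5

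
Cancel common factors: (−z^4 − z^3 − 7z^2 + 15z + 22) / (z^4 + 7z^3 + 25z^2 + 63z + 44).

(−z + 2)/(z + 4)

Apply the Euclidean algorithm:
  −z^4 − z^3 − 7z^2 + 15z + 22 = (−1)(z^4 + 7z^3 + 25z^2 + 63z + 44) + (6z^3 + 18z^2 + 78z + 66)
  z^4 + 7z^3 + 25z^2 + 63z + 44 = ((1/6)z + 2/3)(6z^3 + 18z^2 + 78z + 66) + (0)
Last nonzero remainder: 6z^3 + 18z^2 + 78z + 66. Dividing through by 6 gives the monic gcd z^3 + 3z^2 + 13z + 11.
Cancel z^3 + 3z^2 + 13z + 11 from numerator and denominator to get the reduced form.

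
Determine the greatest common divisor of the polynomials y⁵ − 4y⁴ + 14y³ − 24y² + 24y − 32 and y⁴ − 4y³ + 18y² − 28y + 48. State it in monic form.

y² − 2y + 8

Apply the Euclidean algorithm:
  y⁵ − 4y⁴ + 14y³ − 24y² + 24y − 32 = (y)(y⁴ − 4y³ + 18y² − 28y + 48) + (−4y³ + 4y² − 24y − 32)
  y⁴ − 4y³ + 18y² − 28y + 48 = (−(1/4)y + 3/4)(−4y³ + 4y² − 24y − 32) + (9y² − 18y + 72)
  −4y³ + 4y² − 24y − 32 = (−(4/9)y − 4/9)(9y² − 18y + 72) + (0)
Last nonzero remainder: 9y² − 18y + 72. Dividing through by 9 gives the monic gcd y² − 2y + 8.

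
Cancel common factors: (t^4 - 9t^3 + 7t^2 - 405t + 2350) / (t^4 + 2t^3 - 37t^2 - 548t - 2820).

By polynomial division,
  t^4 - 9t^3 + 7t^2 - 405t + 2350 = (t^4 + 2t^3 - 37t^2 - 548t - 2820) + (-11t^3 + 44t^2 + 143t + 5170)
  t^4 + 2t^3 - 37t^2 - 548t - 2820 = (-(1/11)t - 6/11)(-11t^3 + 44t^2 + 143t + 5170) + (0)
Last nonzero remainder: -11t^3 + 44t^2 + 143t + 5170. Dividing through by -11 gives the monic gcd t^3 - 4t^2 - 13t - 470.
Cancel t^3 - 4t^2 - 13t - 470 from numerator and denominator to get the reduced form.

(t - 5)/(t + 6)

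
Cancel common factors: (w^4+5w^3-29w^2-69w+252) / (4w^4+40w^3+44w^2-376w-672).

(w-3)/(4w+8)

Apply the Euclidean algorithm:
  w^4+5w^3-29w^2-69w+252 = (1/4)(4w^4+40w^3+44w^2-376w-672) + (-5w^3-40w^2+25w+420)
  4w^4+40w^3+44w^2-376w-672 = (-(4/5)w-8/5)(-5w^3-40w^2+25w+420) + (0)
Last nonzero remainder: -5w^3-40w^2+25w+420. Dividing through by -5 gives the monic gcd w^3+8w^2-5w-84.
Cancel w^3+8w^2-5w-84 from numerator and denominator to get the reduced form.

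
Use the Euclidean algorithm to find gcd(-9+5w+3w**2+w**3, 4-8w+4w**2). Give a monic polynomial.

Euclidean algorithm in ℚ[w]:
  w**3+3w**2+5w-9 = ((1/4)w+5/4)(4w**2-8w+4) + (14w-14)
  4w**2-8w+4 = ((2/7)w-2/7)(14w-14) + (0)
Last nonzero remainder: 14w-14. Dividing through by 14 gives the monic gcd w-1.

-1+w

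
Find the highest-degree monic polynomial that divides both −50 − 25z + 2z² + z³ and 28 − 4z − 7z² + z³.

2 + z

By polynomial division,
  z³ + 2z² − 25z − 50 = (z³ − 7z² − 4z + 28) + (9z² − 21z − 78)
  z³ − 7z² − 4z + 28 = ((1/9)z − 14/27)(9z² − 21z − 78) + (−(56/9)z − 112/9)
  9z² − 21z − 78 = (−(81/56)z + 351/56)(−(56/9)z − 112/9) + (0)
Last nonzero remainder: −(56/9)z − 112/9. Dividing through by −56/9 gives the monic gcd z + 2.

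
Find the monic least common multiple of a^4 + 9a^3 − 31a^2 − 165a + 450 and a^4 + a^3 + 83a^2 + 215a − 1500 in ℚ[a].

a^6 + 8a^5 + 60a^4 + 766a^3 − 2485a^2 − 16950a + 45000

Repeated division with remainder:
  a^4 + 9a^3 − 31a^2 − 165a + 450 = (a^4 + a^3 + 83a^2 + 215a − 1500) + (8a^3 − 114a^2 − 380a + 1950)
  a^4 + a^3 + 83a^2 + 215a − 1500 = ((1/8)a + 61/32)(8a^3 − 114a^2 − 380a + 1950) + ((5565/16)a^2 + (5565/8)a − 83475/16)
  8a^3 − 114a^2 − 380a + 1950 = ((128/5565)a − 416/1113)((5565/16)a^2 + (5565/8)a − 83475/16) + (0)
Last nonzero remainder: (5565/16)a^2 + (5565/8)a − 83475/16. Dividing through by 5565/16 gives the monic gcd a^2 + 2a − 15.
Then lcm(f, g) = f·g / gcd(f, g); expanding and making the result monic gives the answer.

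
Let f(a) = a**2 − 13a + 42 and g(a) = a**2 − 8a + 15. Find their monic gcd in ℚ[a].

1

Euclidean algorithm in ℚ[a]:
  a**2 − 13a + 42 = (a**2 − 8a + 15) + (−5a + 27)
  a**2 − 8a + 15 = (−(1/5)a + 13/25)(−5a + 27) + (24/25)
  −5a + 27 = (−(125/24)a + 225/8)(24/25) + (0)
The last nonzero remainder is the constant 24/25, so the polynomials are coprime and gcd = 1.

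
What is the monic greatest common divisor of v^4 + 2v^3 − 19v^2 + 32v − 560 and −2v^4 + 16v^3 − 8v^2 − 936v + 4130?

Apply the Euclidean algorithm:
  v^4 + 2v^3 − 19v^2 + 32v − 560 = (−1/2)(−2v^4 + 16v^3 − 8v^2 − 936v + 4130) + (10v^3 − 23v^2 − 436v + 1505)
  −2v^4 + 16v^3 − 8v^2 − 936v + 4130 = (−(1/5)v + 57/50)(10v^3 − 23v^2 − 436v + 1505) + (−(3449/50)v^2 − (3449/25)v + 24143/10)
  10v^3 − 23v^2 − 436v + 1505 = (−(500/3449)v + 2150/3449)(−(3449/50)v^2 − (3449/25)v + 24143/10) + (0)
Last nonzero remainder: −(3449/50)v^2 − (3449/25)v + 24143/10. Dividing through by −3449/50 gives the monic gcd v^2 + 2v − 35.

v^2 + 2v − 35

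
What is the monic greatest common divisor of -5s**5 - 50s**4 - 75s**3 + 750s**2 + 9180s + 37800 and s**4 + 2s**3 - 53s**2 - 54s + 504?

s**2 + s - 42

By polynomial division,
  -5s**5 - 50s**4 - 75s**3 + 750s**2 + 9180s + 37800 = (-5s - 40)(s**4 + 2s**3 - 53s**2 - 54s + 504) + (-260s**3 - 1640s**2 + 9540s + 57960)
  s**4 + 2s**3 - 53s**2 - 54s + 504 = (-(1/260)s + 14/845)(-260s**3 - 1640s**2 + 9540s + 57960) + ((1836/169)s**2 + (1836/169)s - 77112/169)
  -260s**3 - 1640s**2 + 9540s + 57960 = (-(10985/459)s - 19435/153)((1836/169)s**2 + (1836/169)s - 77112/169) + (0)
Last nonzero remainder: (1836/169)s**2 + (1836/169)s - 77112/169. Dividing through by 1836/169 gives the monic gcd s**2 + s - 42.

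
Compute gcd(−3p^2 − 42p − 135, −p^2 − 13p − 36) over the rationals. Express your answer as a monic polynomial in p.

p + 9

By polynomial division,
  −3p^2 − 42p − 135 = (3)(−p^2 − 13p − 36) + (−3p − 27)
  −p^2 − 13p − 36 = ((1/3)p + 4/3)(−3p − 27) + (0)
Last nonzero remainder: −3p − 27. Dividing through by −3 gives the monic gcd p + 9.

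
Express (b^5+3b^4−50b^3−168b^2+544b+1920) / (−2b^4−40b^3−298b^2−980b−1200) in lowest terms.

(−b^3+6b^2+16b−96)/(2b^2+22b+60)

Apply the Euclidean algorithm:
  b^5+3b^4−50b^3−168b^2+544b+1920 = (−(1/2)b+17/2)(−2b^4−40b^3−298b^2−980b−1200) + (141b^3+1875b^2+8274b+12120)
  −2b^4−40b^3−298b^2−980b−1200 = (−(2/141)b−210/2209)(141b^3+1875b^2+8274b+12120) + (−(5280/2209)b^2−(47520/2209)b−105600/2209)
  141b^3+1875b^2+8274b+12120 = (−(103823/1760)b−223109/880)(−(5280/2209)b^2−(47520/2209)b−105600/2209) + (0)
Last nonzero remainder: −(5280/2209)b^2−(47520/2209)b−105600/2209. Dividing through by −5280/2209 gives the monic gcd b^2+9b+20.
Cancel b^2+9b+20 from numerator and denominator to get the reduced form.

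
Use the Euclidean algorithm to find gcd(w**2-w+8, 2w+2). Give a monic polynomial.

1

Euclidean algorithm in ℚ[w]:
  w**2-w+8 = ((1/2)w-1)(2w+2) + (10)
  2w+2 = ((1/5)w+1/5)(10) + (0)
The last nonzero remainder is the constant 10, so the polynomials are coprime and gcd = 1.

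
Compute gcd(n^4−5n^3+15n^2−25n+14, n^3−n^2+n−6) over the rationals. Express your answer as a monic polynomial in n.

n−2

Repeated division with remainder:
  n^4−5n^3+15n^2−25n+14 = (n−4)(n^3−n^2+n−6) + (10n^2−15n−10)
  n^3−n^2+n−6 = ((1/10)n+1/20)(10n^2−15n−10) + ((11/4)n−11/2)
  10n^2−15n−10 = ((40/11)n+20/11)((11/4)n−11/2) + (0)
Last nonzero remainder: (11/4)n−11/2. Dividing through by 11/4 gives the monic gcd n−2.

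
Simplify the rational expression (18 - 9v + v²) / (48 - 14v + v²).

By polynomial division,
  v² - 9v + 18 = (v² - 14v + 48) + (5v - 30)
  v² - 14v + 48 = ((1/5)v - 8/5)(5v - 30) + (0)
Last nonzero remainder: 5v - 30. Dividing through by 5 gives the monic gcd v - 6.
Cancel v - 6 from numerator and denominator to get the reduced form.

(-3 + v)/(-8 + v)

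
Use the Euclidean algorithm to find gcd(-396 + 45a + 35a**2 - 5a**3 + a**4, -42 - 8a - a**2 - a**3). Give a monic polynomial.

3 + a

By polynomial division,
  a**4 - 5a**3 + 35a**2 + 45a - 396 = (-a + 6)(-a**3 - a**2 - 8a - 42) + (33a**2 + 51a - 144)
  -a**3 - a**2 - 8a - 42 = (-(1/33)a + 2/121)(33a**2 + 51a - 144) + (-(1598/121)a - 4794/121)
  33a**2 + 51a - 144 = (-(3993/1598)a + 2904/799)(-(1598/121)a - 4794/121) + (0)
Last nonzero remainder: -(1598/121)a - 4794/121. Dividing through by -1598/121 gives the monic gcd a + 3.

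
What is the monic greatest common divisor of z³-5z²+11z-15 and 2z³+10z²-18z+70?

Apply the Euclidean algorithm:
  z³-5z²+11z-15 = (1/2)(2z³+10z²-18z+70) + (-10z²+20z-50)
  2z³+10z²-18z+70 = (-(1/5)z-7/5)(-10z²+20z-50) + (0)
Last nonzero remainder: -10z²+20z-50. Dividing through by -10 gives the monic gcd z²-2z+5.

z²-2z+5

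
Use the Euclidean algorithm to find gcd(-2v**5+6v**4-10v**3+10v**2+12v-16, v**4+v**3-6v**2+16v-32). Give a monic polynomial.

By polynomial division,
  -2v**5+6v**4-10v**3+10v**2+12v-16 = (-2v+8)(v**4+v**3-6v**2+16v-32) + (-30v**3+90v**2-180v+240)
  v**4+v**3-6v**2+16v-32 = (-(1/30)v-2/15)(-30v**3+90v**2-180v+240) + (0)
Last nonzero remainder: -30v**3+90v**2-180v+240. Dividing through by -30 gives the monic gcd v**3-3v**2+6v-8.

v**3-3v**2+6v-8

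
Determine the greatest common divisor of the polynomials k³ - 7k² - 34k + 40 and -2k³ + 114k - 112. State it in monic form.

k - 1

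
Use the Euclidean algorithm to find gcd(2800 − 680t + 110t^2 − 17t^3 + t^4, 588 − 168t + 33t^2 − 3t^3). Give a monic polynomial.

−7 + t

Euclidean algorithm in ℚ[t]:
  t^4 − 17t^3 + 110t^2 − 680t + 2800 = (−(1/3)t + 2)(−3t^3 + 33t^2 − 168t + 588) + (−12t^2 − 148t + 1624)
  −3t^3 + 33t^2 − 168t + 588 = ((1/4)t − 35/6)(−12t^2 − 148t + 1624) + (−(4312/3)t + 30184/3)
  −12t^2 − 148t + 1624 = ((9/1078)t + 87/539)(−(4312/3)t + 30184/3) + (0)
Last nonzero remainder: −(4312/3)t + 30184/3. Dividing through by −4312/3 gives the monic gcd t − 7.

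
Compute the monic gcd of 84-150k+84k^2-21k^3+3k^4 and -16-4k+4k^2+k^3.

-2+k

Euclidean algorithm in ℚ[k]:
  3k^4-21k^3+84k^2-150k+84 = (3k-33)(k^3+4k^2-4k-16) + (228k^2-234k-444)
  k^3+4k^2-4k-16 = ((1/228)k+191/8664)(228k^2-234k-444) + ((4485/1444)k-4485/722)
  228k^2-234k-444 = ((109744/1495)k+106856/1495)((4485/1444)k-4485/722) + (0)
Last nonzero remainder: (4485/1444)k-4485/722. Dividing through by 4485/1444 gives the monic gcd k-2.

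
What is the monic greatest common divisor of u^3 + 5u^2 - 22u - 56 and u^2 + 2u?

u + 2

Apply the Euclidean algorithm:
  u^3 + 5u^2 - 22u - 56 = (u + 3)(u^2 + 2u) + (-28u - 56)
  u^2 + 2u = (-(1/28)u)(-28u - 56) + (0)
Last nonzero remainder: -28u - 56. Dividing through by -28 gives the monic gcd u + 2.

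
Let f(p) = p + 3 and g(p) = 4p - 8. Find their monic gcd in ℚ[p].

Repeated division with remainder:
  p + 3 = (1/4)(4p - 8) + (5)
  4p - 8 = ((4/5)p - 8/5)(5) + (0)
The last nonzero remainder is the constant 5, so the polynomials are coprime and gcd = 1.

1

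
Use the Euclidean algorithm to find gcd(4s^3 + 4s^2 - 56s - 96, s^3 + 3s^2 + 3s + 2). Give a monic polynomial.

s + 2

Repeated division with remainder:
  4s^3 + 4s^2 - 56s - 96 = (4)(s^3 + 3s^2 + 3s + 2) + (-8s^2 - 68s - 104)
  s^3 + 3s^2 + 3s + 2 = (-(1/8)s + 11/16)(-8s^2 - 68s - 104) + ((147/4)s + 147/2)
  -8s^2 - 68s - 104 = (-(32/147)s - 208/147)((147/4)s + 147/2) + (0)
Last nonzero remainder: (147/4)s + 147/2. Dividing through by 147/4 gives the monic gcd s + 2.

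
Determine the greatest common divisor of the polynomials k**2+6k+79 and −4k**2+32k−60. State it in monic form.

Euclidean algorithm in ℚ[k]:
  k**2+6k+79 = (−1/4)(−4k**2+32k−60) + (14k+64)
  −4k**2+32k−60 = (−(2/7)k+176/49)(14k+64) + (−14204/49)
  14k+64 = (−(343/7102)k−784/3551)(−14204/49) + (0)
The last nonzero remainder is the constant −14204/49, so the polynomials are coprime and gcd = 1.

1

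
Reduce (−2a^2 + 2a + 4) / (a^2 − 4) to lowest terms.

(−2a − 2)/(a + 2)

Euclidean algorithm in ℚ[a]:
  −2a^2 + 2a + 4 = (−2)(a^2 − 4) + (2a − 4)
  a^2 − 4 = ((1/2)a + 1)(2a − 4) + (0)
Last nonzero remainder: 2a − 4. Dividing through by 2 gives the monic gcd a − 2.
Cancel a − 2 from numerator and denominator to get the reduced form.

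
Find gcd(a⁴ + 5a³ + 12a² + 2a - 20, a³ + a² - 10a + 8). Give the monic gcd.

Apply the Euclidean algorithm:
  a⁴ + 5a³ + 12a² + 2a - 20 = (a + 4)(a³ + a² - 10a + 8) + (18a² + 34a - 52)
  a³ + a² - 10a + 8 = ((1/18)a - 4/81)(18a² + 34a - 52) + (-(440/81)a + 440/81)
  18a² + 34a - 52 = (-(729/220)a - 1053/110)(-(440/81)a + 440/81) + (0)
Last nonzero remainder: -(440/81)a + 440/81. Dividing through by -440/81 gives the monic gcd a - 1.

a - 1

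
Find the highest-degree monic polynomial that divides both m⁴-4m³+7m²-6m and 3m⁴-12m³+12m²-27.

m²-2m+3

Euclidean algorithm in ℚ[m]:
  m⁴-4m³+7m²-6m = (1/3)(3m⁴-12m³+12m²-27) + (3m²-6m+9)
  3m⁴-12m³+12m²-27 = (m²-2m-3)(3m²-6m+9) + (0)
Last nonzero remainder: 3m²-6m+9. Dividing through by 3 gives the monic gcd m²-2m+3.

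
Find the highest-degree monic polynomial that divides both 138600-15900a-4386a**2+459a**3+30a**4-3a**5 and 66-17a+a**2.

By polynomial division,
  -3a**5+30a**4+459a**3-4386a**2-15900a+138600 = (-3a**3-21a**2+300a+2100)(a**2-17a+66) + (0)
The last nonzero remainder a**2-17a+66 is already monic.

66-17a+a**2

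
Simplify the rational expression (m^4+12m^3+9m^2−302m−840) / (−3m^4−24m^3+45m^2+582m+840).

Apply the Euclidean algorithm:
  m^4+12m^3+9m^2−302m−840 = (−1/3)(−3m^4−24m^3+45m^2+582m+840) + (4m^3+24m^2−108m−560)
  −3m^4−24m^3+45m^2+582m+840 = (−(3/4)m−3/2)(4m^3+24m^2−108m−560) + (0)
Last nonzero remainder: 4m^3+24m^2−108m−560. Dividing through by 4 gives the monic gcd m^3+6m^2−27m−140.
Cancel m^3+6m^2−27m−140 from numerator and denominator to get the reduced form.

(−m−6)/(3m+6)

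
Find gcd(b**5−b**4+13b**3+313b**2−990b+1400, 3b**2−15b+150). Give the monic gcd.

Euclidean algorithm in ℚ[b]:
  b**5−b**4+13b**3+313b**2−990b+1400 = ((1/3)b**3+(4/3)b**2−(17/3)b+28/3)(3b**2−15b+150) + (0)
Last nonzero remainder: 3b**2−15b+150. Dividing through by 3 gives the monic gcd b**2−5b+50.

b**2−5b+50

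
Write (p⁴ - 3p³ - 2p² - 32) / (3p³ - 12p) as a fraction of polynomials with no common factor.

(p³ - 5p² + 8p - 16)/(3p² - 6p)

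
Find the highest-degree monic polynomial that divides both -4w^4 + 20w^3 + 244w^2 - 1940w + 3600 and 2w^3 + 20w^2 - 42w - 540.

w^2 + 4w - 45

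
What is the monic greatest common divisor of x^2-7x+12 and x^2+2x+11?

1

Repeated division with remainder:
  x^2-7x+12 = (x^2+2x+11) + (-9x+1)
  x^2+2x+11 = (-(1/9)x-19/81)(-9x+1) + (910/81)
  -9x+1 = (-(729/910)x+81/910)(910/81) + (0)
The last nonzero remainder is the constant 910/81, so the polynomials are coprime and gcd = 1.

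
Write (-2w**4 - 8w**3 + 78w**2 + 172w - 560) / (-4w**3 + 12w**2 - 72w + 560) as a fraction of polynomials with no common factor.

(w**3 + 9w**2 + 6w - 56)/(2w**2 + 4w + 56)

Repeated division with remainder:
  -2w**4 - 8w**3 + 78w**2 + 172w - 560 = ((1/2)w + 7/2)(-4w**3 + 12w**2 - 72w + 560) + (72w**2 + 144w - 2520)
  -4w**3 + 12w**2 - 72w + 560 = (-(1/18)w + 5/18)(72w**2 + 144w - 2520) + (-252w + 1260)
  72w**2 + 144w - 2520 = (-(2/7)w - 2)(-252w + 1260) + (0)
Last nonzero remainder: -252w + 1260. Dividing through by -252 gives the monic gcd w - 5.
Cancel w - 5 from numerator and denominator to get the reduced form.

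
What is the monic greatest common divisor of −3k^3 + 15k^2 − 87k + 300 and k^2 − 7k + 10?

1

Euclidean algorithm in ℚ[k]:
  −3k^3 + 15k^2 − 87k + 300 = (−3k − 6)(k^2 − 7k + 10) + (−99k + 360)
  k^2 − 7k + 10 = (−(1/99)k + 37/1089)(−99k + 360) + (−270/121)
  −99k + 360 = ((1331/30)k − 484/3)(−270/121) + (0)
The last nonzero remainder is the constant −270/121, so the polynomials are coprime and gcd = 1.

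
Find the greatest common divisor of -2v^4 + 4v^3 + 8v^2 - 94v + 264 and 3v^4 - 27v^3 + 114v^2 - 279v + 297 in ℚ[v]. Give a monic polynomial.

Apply the Euclidean algorithm:
  -2v^4 + 4v^3 + 8v^2 - 94v + 264 = (-2/3)(3v^4 - 27v^3 + 114v^2 - 279v + 297) + (-14v^3 + 84v^2 - 280v + 462)
  3v^4 - 27v^3 + 114v^2 - 279v + 297 = (-(3/14)v + 9/14)(-14v^3 + 84v^2 - 280v + 462) + (0)
Last nonzero remainder: -14v^3 + 84v^2 - 280v + 462. Dividing through by -14 gives the monic gcd v^3 - 6v^2 + 20v - 33.

v^3 - 6v^2 + 20v - 33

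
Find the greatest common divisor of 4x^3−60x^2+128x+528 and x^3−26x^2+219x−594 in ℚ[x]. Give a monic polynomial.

x^2−17x+66

Apply the Euclidean algorithm:
  4x^3−60x^2+128x+528 = (4)(x^3−26x^2+219x−594) + (44x^2−748x+2904)
  x^3−26x^2+219x−594 = ((1/44)x−9/44)(44x^2−748x+2904) + (0)
Last nonzero remainder: 44x^2−748x+2904. Dividing through by 44 gives the monic gcd x^2−17x+66.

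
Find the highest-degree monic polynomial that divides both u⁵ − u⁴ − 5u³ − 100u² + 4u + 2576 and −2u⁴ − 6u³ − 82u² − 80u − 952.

By polynomial division,
  u⁵ − u⁴ − 5u³ − 100u² + 4u + 2576 = (−(1/2)u + 2)(−2u⁴ − 6u³ − 82u² − 80u − 952) + (−34u³ + 24u² − 312u + 4480)
  −2u⁴ − 6u³ − 82u² − 80u − 952 = ((1/17)u + 63/289)(−34u³ + 24u² − 312u + 4480) + (−(19906/289)u² − (79624/289)u − 557368/289)
  −34u³ + 24u² − 312u + 4480 = ((4913/9953)u − 23120/9953)(−(19906/289)u² − (79624/289)u − 557368/289) + (0)
Last nonzero remainder: −(19906/289)u² − (79624/289)u − 557368/289. Dividing through by −19906/289 gives the monic gcd u² + 4u + 28.

u² + 4u + 28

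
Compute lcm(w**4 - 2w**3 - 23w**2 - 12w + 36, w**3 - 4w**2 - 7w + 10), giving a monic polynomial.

Euclidean algorithm in ℚ[w]:
  w**4 - 2w**3 - 23w**2 - 12w + 36 = (w + 2)(w**3 - 4w**2 - 7w + 10) + (-8w**2 - 8w + 16)
  w**3 - 4w**2 - 7w + 10 = (-(1/8)w + 5/8)(-8w**2 - 8w + 16) + (0)
Last nonzero remainder: -8w**2 - 8w + 16. Dividing through by -8 gives the monic gcd w**2 + w - 2.
Then lcm(f, g) = f·g / gcd(f, g); expanding and making the result monic gives the answer.

w**5 - 7w**4 - 13w**3 + 103w**2 + 96w - 180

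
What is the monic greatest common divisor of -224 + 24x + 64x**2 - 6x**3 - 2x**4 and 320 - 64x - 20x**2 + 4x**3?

Apply the Euclidean algorithm:
  -2x**4 - 6x**3 + 64x**2 + 24x - 224 = (-(1/2)x - 4)(4x**3 - 20x**2 - 64x + 320) + (-48x**2 - 72x + 1056)
  4x**3 - 20x**2 - 64x + 320 = (-(1/12)x + 13/24)(-48x**2 - 72x + 1056) + (63x - 252)
  -48x**2 - 72x + 1056 = (-(16/21)x - 88/21)(63x - 252) + (0)
Last nonzero remainder: 63x - 252. Dividing through by 63 gives the monic gcd x - 4.

-4 + x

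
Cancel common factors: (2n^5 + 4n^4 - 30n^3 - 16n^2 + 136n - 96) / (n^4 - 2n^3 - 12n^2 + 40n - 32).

(2n^2 + 4n - 6)/(n - 2)

By polynomial division,
  2n^5 + 4n^4 - 30n^3 - 16n^2 + 136n - 96 = (2n + 8)(n^4 - 2n^3 - 12n^2 + 40n - 32) + (10n^3 - 120n + 160)
  n^4 - 2n^3 - 12n^2 + 40n - 32 = ((1/10)n - 1/5)(10n^3 - 120n + 160) + (0)
Last nonzero remainder: 10n^3 - 120n + 160. Dividing through by 10 gives the monic gcd n^3 - 12n + 16.
Cancel n^3 - 12n + 16 from numerator and denominator to get the reduced form.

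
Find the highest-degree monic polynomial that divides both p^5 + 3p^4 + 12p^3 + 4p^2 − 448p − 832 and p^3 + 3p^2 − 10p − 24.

p^2 + 6p + 8

Repeated division with remainder:
  p^5 + 3p^4 + 12p^3 + 4p^2 − 448p − 832 = (p^2 + 22)(p^3 + 3p^2 − 10p − 24) + (−38p^2 − 228p − 304)
  p^3 + 3p^2 − 10p − 24 = (−(1/38)p + 3/38)(−38p^2 − 228p − 304) + (0)
Last nonzero remainder: −38p^2 − 228p − 304. Dividing through by −38 gives the monic gcd p^2 + 6p + 8.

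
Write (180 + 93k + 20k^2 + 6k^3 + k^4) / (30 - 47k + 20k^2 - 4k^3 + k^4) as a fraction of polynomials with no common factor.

Euclidean algorithm in ℚ[k]:
  k^4 + 6k^3 + 20k^2 + 93k + 180 = (k^4 - 4k^3 + 20k^2 - 47k + 30) + (10k^3 + 140k + 150)
  k^4 - 4k^3 + 20k^2 - 47k + 30 = ((1/10)k - 2/5)(10k^3 + 140k + 150) + (6k^2 - 6k + 90)
  10k^3 + 140k + 150 = ((5/3)k + 5/3)(6k^2 - 6k + 90) + (0)
Last nonzero remainder: 6k^2 - 6k + 90. Dividing through by 6 gives the monic gcd k^2 - k + 15.
Cancel k^2 - k + 15 from numerator and denominator to get the reduced form.

(12 + 7k + k^2)/(2 - 3k + k^2)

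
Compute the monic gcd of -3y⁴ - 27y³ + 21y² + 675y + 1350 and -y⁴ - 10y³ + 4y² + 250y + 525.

y³ + 3y² - 25y - 75

By polynomial division,
  -3y⁴ - 27y³ + 21y² + 675y + 1350 = (3)(-y⁴ - 10y³ + 4y² + 250y + 525) + (3y³ + 9y² - 75y - 225)
  -y⁴ - 10y³ + 4y² + 250y + 525 = (-(1/3)y - 7/3)(3y³ + 9y² - 75y - 225) + (0)
Last nonzero remainder: 3y³ + 9y² - 75y - 225. Dividing through by 3 gives the monic gcd y³ + 3y² - 25y - 75.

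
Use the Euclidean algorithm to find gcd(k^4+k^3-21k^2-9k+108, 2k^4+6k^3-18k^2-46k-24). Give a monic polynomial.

Repeated division with remainder:
  k^4+k^3-21k^2-9k+108 = (1/2)(2k^4+6k^3-18k^2-46k-24) + (-2k^3-12k^2+14k+120)
  2k^4+6k^3-18k^2-46k-24 = (-k+3)(-2k^3-12k^2+14k+120) + (32k^2+32k-384)
  -2k^3-12k^2+14k+120 = (-(1/16)k-5/16)(32k^2+32k-384) + (0)
Last nonzero remainder: 32k^2+32k-384. Dividing through by 32 gives the monic gcd k^2+k-12.

k^2+k-12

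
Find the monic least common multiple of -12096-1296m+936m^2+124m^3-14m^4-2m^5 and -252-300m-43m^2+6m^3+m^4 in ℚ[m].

6048+6696m+180m^2-530m^3-55m^4+8m^5+m^6

By polynomial division,
  -2m^5-14m^4+124m^3+936m^2-1296m-12096 = (-2m-2)(m^4+6m^3-43m^2-300m-252) + (50m^3+250m^2-2400m-12600)
  m^4+6m^3-43m^2-300m-252 = ((1/50)m+1/50)(50m^3+250m^2-2400m-12600) + (0)
Last nonzero remainder: 50m^3+250m^2-2400m-12600. Dividing through by 50 gives the monic gcd m^3+5m^2-48m-252.
Then lcm(f, g) = f·g / gcd(f, g); expanding and making the result monic gives the answer.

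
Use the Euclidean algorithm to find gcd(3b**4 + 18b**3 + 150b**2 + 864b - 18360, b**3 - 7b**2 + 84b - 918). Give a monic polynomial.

b**2 + 2b + 102

Apply the Euclidean algorithm:
  3b**4 + 18b**3 + 150b**2 + 864b - 18360 = (3b + 39)(b**3 - 7b**2 + 84b - 918) + (171b**2 + 342b + 17442)
  b**3 - 7b**2 + 84b - 918 = ((1/171)b - 1/19)(171b**2 + 342b + 17442) + (0)
Last nonzero remainder: 171b**2 + 342b + 17442. Dividing through by 171 gives the monic gcd b**2 + 2b + 102.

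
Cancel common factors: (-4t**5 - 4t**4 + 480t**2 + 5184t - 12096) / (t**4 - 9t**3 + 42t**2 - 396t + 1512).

Euclidean algorithm in ℚ[t]:
  -4t**5 - 4t**4 + 480t**2 + 5184t - 12096 = (-4t - 40)(t**4 - 9t**3 + 42t**2 - 396t + 1512) + (-192t**3 + 576t**2 - 4608t + 48384)
  t**4 - 9t**3 + 42t**2 - 396t + 1512 = (-(1/192)t + 1/32)(-192t**3 + 576t**2 - 4608t + 48384) + (0)
Last nonzero remainder: -192t**3 + 576t**2 - 4608t + 48384. Dividing through by -192 gives the monic gcd t**3 - 3t**2 + 24t - 252.
Cancel t**3 - 3t**2 + 24t - 252 from numerator and denominator to get the reduced form.

(-4t**2 - 16t + 48)/(t - 6)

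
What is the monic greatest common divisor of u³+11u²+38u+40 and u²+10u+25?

u+5

By polynomial division,
  u³+11u²+38u+40 = (u+1)(u²+10u+25) + (3u+15)
  u²+10u+25 = ((1/3)u+5/3)(3u+15) + (0)
Last nonzero remainder: 3u+15. Dividing through by 3 gives the monic gcd u+5.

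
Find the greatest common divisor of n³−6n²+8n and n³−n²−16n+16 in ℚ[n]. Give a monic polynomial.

By polynomial division,
  n³−6n²+8n = (n³−n²−16n+16) + (−5n²+24n−16)
  n³−n²−16n+16 = (−(1/5)n−19/25)(−5n²+24n−16) + (−(24/25)n+96/25)
  −5n²+24n−16 = ((125/24)n−25/6)(−(24/25)n+96/25) + (0)
Last nonzero remainder: −(24/25)n+96/25. Dividing through by −24/25 gives the monic gcd n−4.

n−4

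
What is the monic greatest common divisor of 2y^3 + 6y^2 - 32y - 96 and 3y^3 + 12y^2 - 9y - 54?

Apply the Euclidean algorithm:
  2y^3 + 6y^2 - 32y - 96 = (2/3)(3y^3 + 12y^2 - 9y - 54) + (-2y^2 - 26y - 60)
  3y^3 + 12y^2 - 9y - 54 = (-(3/2)y + 27/2)(-2y^2 - 26y - 60) + (252y + 756)
  -2y^2 - 26y - 60 = (-(1/126)y - 5/63)(252y + 756) + (0)
Last nonzero remainder: 252y + 756. Dividing through by 252 gives the monic gcd y + 3.

y + 3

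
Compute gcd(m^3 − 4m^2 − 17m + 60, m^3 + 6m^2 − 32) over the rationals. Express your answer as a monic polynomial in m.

m + 4

By polynomial division,
  m^3 − 4m^2 − 17m + 60 = (m^3 + 6m^2 − 32) + (−10m^2 − 17m + 92)
  m^3 + 6m^2 − 32 = (−(1/10)m − 43/100)(−10m^2 − 17m + 92) + ((189/100)m + 189/25)
  −10m^2 − 17m + 92 = (−(1000/189)m + 2300/189)((189/100)m + 189/25) + (0)
Last nonzero remainder: (189/100)m + 189/25. Dividing through by 189/100 gives the monic gcd m + 4.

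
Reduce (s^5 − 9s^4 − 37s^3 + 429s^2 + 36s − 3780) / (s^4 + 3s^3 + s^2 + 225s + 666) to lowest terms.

(s^3 − 18s^2 + 107s − 210)/(s^2 − 6s + 37)

Euclidean algorithm in ℚ[s]:
  s^5 − 9s^4 − 37s^3 + 429s^2 + 36s − 3780 = (s − 12)(s^4 + 3s^3 + s^2 + 225s + 666) + (−2s^3 + 216s^2 + 2070s + 4212)
  s^4 + 3s^3 + s^2 + 225s + 666 = (−(1/2)s − 111/2)(−2s^3 + 216s^2 + 2070s + 4212) + (13024s^2 + 117216s + 234432)
  −2s^3 + 216s^2 + 2070s + 4212 = (−(1/6512)s + 117/6512)(13024s^2 + 117216s + 234432) + (0)
Last nonzero remainder: 13024s^2 + 117216s + 234432. Dividing through by 13024 gives the monic gcd s^2 + 9s + 18.
Cancel s^2 + 9s + 18 from numerator and denominator to get the reduced form.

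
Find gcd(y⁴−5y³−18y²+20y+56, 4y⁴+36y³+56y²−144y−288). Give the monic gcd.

Repeated division with remainder:
  y⁴−5y³−18y²+20y+56 = (1/4)(4y⁴+36y³+56y²−144y−288) + (−14y³−32y²+56y+128)
  4y⁴+36y³+56y²−144y−288 = (−(2/7)y−94/49)(−14y³−32y²+56y+128) + ((520/49)y²−2080/49)
  −14y³−32y²+56y+128 = (−(343/260)y−196/65)((520/49)y²−2080/49) + (0)
Last nonzero remainder: (520/49)y²−2080/49. Dividing through by 520/49 gives the monic gcd y²−4.

y²−4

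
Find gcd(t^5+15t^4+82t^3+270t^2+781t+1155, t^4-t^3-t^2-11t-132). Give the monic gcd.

t^3+3t^2+11t+33

By polynomial division,
  t^5+15t^4+82t^3+270t^2+781t+1155 = (t+16)(t^4-t^3-t^2-11t-132) + (99t^3+297t^2+1089t+3267)
  t^4-t^3-t^2-11t-132 = ((1/99)t-4/99)(99t^3+297t^2+1089t+3267) + (0)
Last nonzero remainder: 99t^3+297t^2+1089t+3267. Dividing through by 99 gives the monic gcd t^3+3t^2+11t+33.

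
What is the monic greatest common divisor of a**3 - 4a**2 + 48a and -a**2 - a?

a

By polynomial division,
  a**3 - 4a**2 + 48a = (-a + 5)(-a**2 - a) + (53a)
  -a**2 - a = (-(1/53)a - 1/53)(53a) + (0)
Last nonzero remainder: 53a. Dividing through by 53 gives the monic gcd a.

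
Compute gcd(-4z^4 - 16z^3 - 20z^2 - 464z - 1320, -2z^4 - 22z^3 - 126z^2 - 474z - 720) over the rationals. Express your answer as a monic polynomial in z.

Repeated division with remainder:
  -4z^4 - 16z^3 - 20z^2 - 464z - 1320 = (2)(-2z^4 - 22z^3 - 126z^2 - 474z - 720) + (28z^3 + 232z^2 + 484z + 120)
  -2z^4 - 22z^3 - 126z^2 - 474z - 720 = (-(1/14)z - 19/98)(28z^3 + 232z^2 + 484z + 120) + (-(2276/49)z^2 - (18208/49)z - 34140/49)
  28z^3 + 232z^2 + 484z + 120 = (-(343/569)z - 98/569)(-(2276/49)z^2 - (18208/49)z - 34140/49) + (0)
Last nonzero remainder: -(2276/49)z^2 - (18208/49)z - 34140/49. Dividing through by -2276/49 gives the monic gcd z^2 + 8z + 15.

z^2 + 8z + 15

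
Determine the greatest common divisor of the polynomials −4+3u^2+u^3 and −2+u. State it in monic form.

Apply the Euclidean algorithm:
  u^3+3u^2−4 = (u^2+5u+10)(u−2) + (16)
  u−2 = ((1/16)u−1/8)(16) + (0)
The last nonzero remainder is the constant 16, so the polynomials are coprime and gcd = 1.

1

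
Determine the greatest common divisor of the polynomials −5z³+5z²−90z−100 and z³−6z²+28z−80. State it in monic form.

z²−2z+20

By polynomial division,
  −5z³+5z²−90z−100 = (−5)(z³−6z²+28z−80) + (−25z²+50z−500)
  z³−6z²+28z−80 = (−(1/25)z+4/25)(−25z²+50z−500) + (0)
Last nonzero remainder: −25z²+50z−500. Dividing through by −25 gives the monic gcd z²−2z+20.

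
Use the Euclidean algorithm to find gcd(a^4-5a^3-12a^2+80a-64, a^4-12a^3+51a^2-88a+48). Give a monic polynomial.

a^3-9a^2+24a-16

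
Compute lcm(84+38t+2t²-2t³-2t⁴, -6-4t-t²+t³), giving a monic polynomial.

-84-122t-82t²-19t³+3t⁴+3t⁵+t⁶

By polynomial division,
  -2t⁴-2t³+2t²+38t+84 = (-2t-4)(t³-t²-4t-6) + (-10t²+10t+60)
  t³-t²-4t-6 = (-(1/10)t)(-10t²+10t+60) + (2t-6)
  -10t²+10t+60 = (-5t-10)(2t-6) + (0)
Last nonzero remainder: 2t-6. Dividing through by 2 gives the monic gcd t-3.
Then lcm(f, g) = f·g / gcd(f, g); expanding and making the result monic gives the answer.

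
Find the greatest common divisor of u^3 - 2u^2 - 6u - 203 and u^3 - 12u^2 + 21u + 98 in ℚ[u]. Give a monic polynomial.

Repeated division with remainder:
  u^3 - 2u^2 - 6u - 203 = (u^3 - 12u^2 + 21u + 98) + (10u^2 - 27u - 301)
  u^3 - 12u^2 + 21u + 98 = ((1/10)u - 93/100)(10u^2 - 27u - 301) + ((2599/100)u - 18193/100)
  10u^2 - 27u - 301 = ((1000/2599)u + 4300/2599)((2599/100)u - 18193/100) + (0)
Last nonzero remainder: (2599/100)u - 18193/100. Dividing through by 2599/100 gives the monic gcd u - 7.

u - 7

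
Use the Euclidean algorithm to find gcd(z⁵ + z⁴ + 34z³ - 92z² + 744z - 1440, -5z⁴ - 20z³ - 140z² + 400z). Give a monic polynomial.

Apply the Euclidean algorithm:
  z⁵ + z⁴ + 34z³ - 92z² + 744z - 1440 = (-(1/5)z + 3/5)(-5z⁴ - 20z³ - 140z² + 400z) + (18z³ + 72z² + 504z - 1440)
  -5z⁴ - 20z³ - 140z² + 400z = (-(5/18)z)(18z³ + 72z² + 504z - 1440) + (0)
Last nonzero remainder: 18z³ + 72z² + 504z - 1440. Dividing through by 18 gives the monic gcd z³ + 4z² + 28z - 80.

z³ + 4z² + 28z - 80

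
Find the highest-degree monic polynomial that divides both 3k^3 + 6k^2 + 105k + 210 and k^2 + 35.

k^2 + 35

Repeated division with remainder:
  3k^3 + 6k^2 + 105k + 210 = (3k + 6)(k^2 + 35) + (0)
The last nonzero remainder k^2 + 35 is already monic.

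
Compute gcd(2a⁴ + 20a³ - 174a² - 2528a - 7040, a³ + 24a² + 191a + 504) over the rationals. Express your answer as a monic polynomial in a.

Apply the Euclidean algorithm:
  2a⁴ + 20a³ - 174a² - 2528a - 7040 = (2a - 28)(a³ + 24a² + 191a + 504) + (116a² + 1812a + 7072)
  a³ + 24a² + 191a + 504 = ((1/116)a + 243/3364)(116a² + 1812a + 7072) + (-(720/841)a - 5760/841)
  116a² + 1812a + 7072 = (-(24389/180)a - 185861/180)(-(720/841)a - 5760/841) + (0)
Last nonzero remainder: -(720/841)a - 5760/841. Dividing through by -720/841 gives the monic gcd a + 8.

a + 8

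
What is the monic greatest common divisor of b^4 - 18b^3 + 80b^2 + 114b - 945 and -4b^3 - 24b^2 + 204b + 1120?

By polynomial division,
  b^4 - 18b^3 + 80b^2 + 114b - 945 = (-(1/4)b + 6)(-4b^3 - 24b^2 + 204b + 1120) + (275b^2 - 830b - 7665)
  -4b^3 - 24b^2 + 204b + 1120 = (-(4/275)b - 1984/15125)(275b^2 - 830b - 7665) + (-(49504/3025)b + 346528/3025)
  275b^2 - 830b - 7665 = (-(831875/49504)b - 3312375/49504)(-(49504/3025)b + 346528/3025) + (0)
Last nonzero remainder: -(49504/3025)b + 346528/3025. Dividing through by -49504/3025 gives the monic gcd b - 7.

b - 7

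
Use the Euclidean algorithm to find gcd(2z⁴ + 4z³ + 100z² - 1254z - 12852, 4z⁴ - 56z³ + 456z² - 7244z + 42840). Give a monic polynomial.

z³ - 4z² + 74z - 1071

Apply the Euclidean algorithm:
  2z⁴ + 4z³ + 100z² - 1254z - 12852 = (1/2)(4z⁴ - 56z³ + 456z² - 7244z + 42840) + (32z³ - 128z² + 2368z - 34272)
  4z⁴ - 56z³ + 456z² - 7244z + 42840 = ((1/8)z - 5/4)(32z³ - 128z² + 2368z - 34272) + (0)
Last nonzero remainder: 32z³ - 128z² + 2368z - 34272. Dividing through by 32 gives the monic gcd z³ - 4z² + 74z - 1071.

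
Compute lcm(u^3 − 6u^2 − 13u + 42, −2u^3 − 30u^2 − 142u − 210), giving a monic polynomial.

Apply the Euclidean algorithm:
  u^3 − 6u^2 − 13u + 42 = (−1/2)(−2u^3 − 30u^2 − 142u − 210) + (−21u^2 − 84u − 63)
  −2u^3 − 30u^2 − 142u − 210 = ((2/21)u + 22/21)(−21u^2 − 84u − 63) + (−48u − 144)
  −21u^2 − 84u − 63 = ((7/16)u + 7/16)(−48u − 144) + (0)
Last nonzero remainder: −48u − 144. Dividing through by −48 gives the monic gcd u + 3.
Then lcm(f, g) = f·g / gcd(f, g); expanding and making the result monic gives the answer.

u^5 + 6u^4 − 50u^3 − 324u^2 + 49u + 1470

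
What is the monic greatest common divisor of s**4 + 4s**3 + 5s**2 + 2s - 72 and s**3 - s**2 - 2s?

Apply the Euclidean algorithm:
  s**4 + 4s**3 + 5s**2 + 2s - 72 = (s + 5)(s**3 - s**2 - 2s) + (12s**2 + 12s - 72)
  s**3 - s**2 - 2s = ((1/12)s - 1/6)(12s**2 + 12s - 72) + (6s - 12)
  12s**2 + 12s - 72 = (2s + 6)(6s - 12) + (0)
Last nonzero remainder: 6s - 12. Dividing through by 6 gives the monic gcd s - 2.

s - 2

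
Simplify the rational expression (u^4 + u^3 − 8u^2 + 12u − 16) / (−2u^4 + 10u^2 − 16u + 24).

(−u − 4)/(2u + 6)

Euclidean algorithm in ℚ[u]:
  u^4 + u^3 − 8u^2 + 12u − 16 = (−1/2)(−2u^4 + 10u^2 − 16u + 24) + (u^3 − 3u^2 + 4u − 4)
  −2u^4 + 10u^2 − 16u + 24 = (−2u − 6)(u^3 − 3u^2 + 4u − 4) + (0)
The last nonzero remainder u^3 − 3u^2 + 4u − 4 is already monic.
Cancel u^3 − 3u^2 + 4u − 4 from numerator and denominator to get the reduced form.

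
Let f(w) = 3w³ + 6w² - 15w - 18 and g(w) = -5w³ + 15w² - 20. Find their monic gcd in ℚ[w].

Repeated division with remainder:
  3w³ + 6w² - 15w - 18 = (-3/5)(-5w³ + 15w² - 20) + (15w² - 15w - 30)
  -5w³ + 15w² - 20 = (-(1/3)w + 2/3)(15w² - 15w - 30) + (0)
Last nonzero remainder: 15w² - 15w - 30. Dividing through by 15 gives the monic gcd w² - w - 2.

w² - w - 2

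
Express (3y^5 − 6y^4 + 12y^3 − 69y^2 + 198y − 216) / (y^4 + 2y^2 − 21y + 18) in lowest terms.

(3y^2 − 9y + 12)/(y − 1)

Repeated division with remainder:
  3y^5 − 6y^4 + 12y^3 − 69y^2 + 198y − 216 = (3y − 6)(y^4 + 2y^2 − 21y + 18) + (6y^3 + 6y^2 + 18y − 108)
  y^4 + 2y^2 − 21y + 18 = ((1/6)y − 1/6)(6y^3 + 6y^2 + 18y − 108) + (0)
Last nonzero remainder: 6y^3 + 6y^2 + 18y − 108. Dividing through by 6 gives the monic gcd y^3 + y^2 + 3y − 18.
Cancel y^3 + y^2 + 3y − 18 from numerator and denominator to get the reduced form.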